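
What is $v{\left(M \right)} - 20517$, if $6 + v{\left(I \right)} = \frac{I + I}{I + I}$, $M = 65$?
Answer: $-20522$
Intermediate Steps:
$v{\left(I \right)} = -5$ ($v{\left(I \right)} = -6 + \frac{I + I}{I + I} = -6 + \frac{2 I}{2 I} = -6 + 2 I \frac{1}{2 I} = -6 + 1 = -5$)
$v{\left(M \right)} - 20517 = -5 - 20517 = -20522$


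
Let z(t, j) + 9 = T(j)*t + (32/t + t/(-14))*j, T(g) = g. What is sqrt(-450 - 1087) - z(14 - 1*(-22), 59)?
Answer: -126991/63 + I*sqrt(1537) ≈ -2015.7 + 39.205*I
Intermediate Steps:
z(t, j) = -9 + j*t + j*(32/t - t/14) (z(t, j) = -9 + (j*t + (32/t + t/(-14))*j) = -9 + (j*t + (32/t + t*(-1/14))*j) = -9 + (j*t + (32/t - t/14)*j) = -9 + (j*t + j*(32/t - t/14)) = -9 + j*t + j*(32/t - t/14))
sqrt(-450 - 1087) - z(14 - 1*(-22), 59) = sqrt(-450 - 1087) - (-9 + 32*59/(14 - 1*(-22)) + (13/14)*59*(14 - 1*(-22))) = sqrt(-1537) - (-9 + 32*59/(14 + 22) + (13/14)*59*(14 + 22)) = I*sqrt(1537) - (-9 + 32*59/36 + (13/14)*59*36) = I*sqrt(1537) - (-9 + 32*59*(1/36) + 13806/7) = I*sqrt(1537) - (-9 + 472/9 + 13806/7) = I*sqrt(1537) - 1*126991/63 = I*sqrt(1537) - 126991/63 = -126991/63 + I*sqrt(1537)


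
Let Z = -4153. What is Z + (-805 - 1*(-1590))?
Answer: -3368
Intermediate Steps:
Z + (-805 - 1*(-1590)) = -4153 + (-805 - 1*(-1590)) = -4153 + (-805 + 1590) = -4153 + 785 = -3368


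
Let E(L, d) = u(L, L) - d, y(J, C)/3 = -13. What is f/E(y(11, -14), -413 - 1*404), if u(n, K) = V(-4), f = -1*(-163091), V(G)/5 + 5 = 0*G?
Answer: 163091/792 ≈ 205.92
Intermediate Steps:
y(J, C) = -39 (y(J, C) = 3*(-13) = -39)
V(G) = -25 (V(G) = -25 + 5*(0*G) = -25 + 5*0 = -25 + 0 = -25)
f = 163091
u(n, K) = -25
E(L, d) = -25 - d
f/E(y(11, -14), -413 - 1*404) = 163091/(-25 - (-413 - 1*404)) = 163091/(-25 - (-413 - 404)) = 163091/(-25 - 1*(-817)) = 163091/(-25 + 817) = 163091/792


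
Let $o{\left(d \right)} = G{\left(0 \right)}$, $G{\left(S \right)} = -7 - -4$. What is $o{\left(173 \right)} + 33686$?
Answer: $33683$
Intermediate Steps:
$G{\left(S \right)} = -3$ ($G{\left(S \right)} = -7 + 4 = -3$)
$o{\left(d \right)} = -3$
$o{\left(173 \right)} + 33686 = -3 + 33686 = 33683$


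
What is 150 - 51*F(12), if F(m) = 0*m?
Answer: 150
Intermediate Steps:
F(m) = 0
150 - 51*F(12) = 150 - 51*0 = 150 + 0 = 150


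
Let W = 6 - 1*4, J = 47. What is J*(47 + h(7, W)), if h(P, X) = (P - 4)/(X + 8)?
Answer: 22231/10 ≈ 2223.1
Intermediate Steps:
W = 2 (W = 6 - 4 = 2)
h(P, X) = (-4 + P)/(8 + X)
J*(47 + h(7, W)) = 47*(47 + (-4 + 7)/(8 + 2)) = 47*(47 + 3/10) = 47*(473/10) = 22231/10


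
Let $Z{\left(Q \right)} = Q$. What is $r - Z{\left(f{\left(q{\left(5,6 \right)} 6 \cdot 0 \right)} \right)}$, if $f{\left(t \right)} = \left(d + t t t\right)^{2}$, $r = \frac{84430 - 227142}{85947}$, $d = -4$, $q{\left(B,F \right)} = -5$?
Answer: $- \frac{1517864}{85947} \approx -17.66$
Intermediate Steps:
$r = - \frac{142712}{85947}$ ($r = \left(-142712\right) \frac{1}{85947} = - \frac{142712}{85947} \approx -1.6605$)
$f{\left(t \right)} = \left(-4 + t^{3}\right)^{2}$ ($f{\left(t \right)} = \left(-4 + t t t\right)^{2} = \left(-4 + t^{2} t\right)^{2} = \left(-4 + t^{3}\right)^{2}$)
$r - Z{\left(f{\left(q{\left(5,6 \right)} 6 \cdot 0 \right)} \right)} = - \frac{142712}{85947} - \left(-4 + \left(\left(-5\right) 6 \cdot 0\right)^{3}\right)^{2} = - \frac{142712}{85947} - \left(-4 + \left(\left(-30\right) 0\right)^{3}\right)^{2} = - \frac{142712}{85947} - \left(-4 + 0^{3}\right)^{2} = - \frac{142712}{85947} - \left(-4 + 0\right)^{2} = - \frac{142712}{85947} - \left(-4\right)^{2} = - \frac{142712}{85947} - 16 = - \frac{1517864}{85947}$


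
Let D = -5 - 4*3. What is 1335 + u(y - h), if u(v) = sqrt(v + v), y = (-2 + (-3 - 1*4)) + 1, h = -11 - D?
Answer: 1335 + 2*I*sqrt(7) ≈ 1335.0 + 5.2915*I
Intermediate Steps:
D = -17 (D = -5 - 12 = -17)
h = 6 (h = -11 - 1*(-17) = -11 + 17 = 6)
y = -8 (y = (-2 + (-3 - 4)) + 1 = (-2 - 7) + 1 = -9 + 1 = -8)
u(v) = sqrt(2)*sqrt(v) (u(v) = sqrt(2*v) = sqrt(2)*sqrt(v))
1335 + u(y - h) = 1335 + sqrt(2)*sqrt(-8 - 1*6) = 1335 + sqrt(2)*sqrt(-8 - 6) = 1335 + sqrt(2)*sqrt(-14) = 1335 + sqrt(2)*(I*sqrt(14)) = 1335 + 2*I*sqrt(7)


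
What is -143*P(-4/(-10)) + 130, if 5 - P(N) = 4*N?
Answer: -1781/5 ≈ -356.20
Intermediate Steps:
P(N) = 5 - 4*N
-143*P(-4/(-10)) + 130 = -143*(5 - (-16)/(-10)) + 130 = -143*(5 - (-16)*(-1)/10) + 130 = -143*(5 - 4*⅖) + 130 = -143*(5 - 8/5) + 130 = -143*17/5 + 130 = -2431/5 + 130 = -1781/5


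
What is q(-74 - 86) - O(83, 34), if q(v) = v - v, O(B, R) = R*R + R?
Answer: -1190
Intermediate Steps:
O(B, R) = R + R² (O(B, R) = R² + R = R + R²)
q(v) = 0
q(-74 - 86) - O(83, 34) = 0 - 34*(1 + 34) = 0 - 34*35 = 0 - 1*1190 = 0 - 1190 = -1190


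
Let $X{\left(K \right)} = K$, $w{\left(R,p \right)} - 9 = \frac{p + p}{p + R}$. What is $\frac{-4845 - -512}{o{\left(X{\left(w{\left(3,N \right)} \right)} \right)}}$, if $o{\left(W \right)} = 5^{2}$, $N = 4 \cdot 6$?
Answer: $- \frac{4333}{25} \approx -173.32$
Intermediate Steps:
$N = 24$
$w{\left(R,p \right)} = 9 + \frac{2 p}{R + p}$ ($w{\left(R,p \right)} = 9 + \frac{p + p}{p + R} = 9 + \frac{2 p}{R + p}$)
$o{\left(W \right)} = 25$
$\frac{-4845 - -512}{o{\left(X{\left(w{\left(3,N \right)} \right)} \right)}} = \frac{-4845 - -512}{25} = \left(-4845 + 512\right) \frac{1}{25} = \left(-4333\right) \frac{1}{25} = - \frac{4333}{25}$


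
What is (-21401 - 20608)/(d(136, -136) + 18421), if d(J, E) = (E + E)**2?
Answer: -42009/92405 ≈ -0.45462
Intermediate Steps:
d(J, E) = 4*E**2 (d(J, E) = (2*E)**2 = 4*E**2)
(-21401 - 20608)/(d(136, -136) + 18421) = (-21401 - 20608)/(4*(-136)**2 + 18421) = -42009/(4*18496 + 18421) = -42009/(73984 + 18421) = -42009/92405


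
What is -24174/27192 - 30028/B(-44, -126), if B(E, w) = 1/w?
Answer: 17146944867/4532 ≈ 3.7835e+6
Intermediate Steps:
-24174/27192 - 30028/B(-44, -126) = -24174/27192 - 30028/(1/(-126)) = -24174*1/27192 - 30028/(-1/126) = -4029/4532 - 30028*(-126) = -4029/4532 + 3783528 = 17146944867/4532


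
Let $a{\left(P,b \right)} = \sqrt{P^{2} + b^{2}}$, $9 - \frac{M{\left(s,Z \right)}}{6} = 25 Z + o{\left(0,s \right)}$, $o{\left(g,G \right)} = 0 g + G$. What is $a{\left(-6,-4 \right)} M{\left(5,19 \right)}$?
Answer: $- 5652 \sqrt{13} \approx -20379.0$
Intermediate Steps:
$o{\left(g,G \right)} = G$ ($o{\left(g,G \right)} = 0 + G = G$)
$M{\left(s,Z \right)} = 54 - 150 Z - 6 s$ ($M{\left(s,Z \right)} = 54 - 6 \left(25 Z + s\right) = 54 - 6 \left(s + 25 Z\right) = 54 - \left(6 s + 150 Z\right) = 54 - 150 Z - 6 s$)
$a{\left(-6,-4 \right)} M{\left(5,19 \right)} = \sqrt{\left(-6\right)^{2} + \left(-4\right)^{2}} \left(54 - 2850 - 30\right) = \sqrt{36 + 16} \left(54 - 2850 - 30\right) = \sqrt{52} \left(-2826\right) = 2 \sqrt{13} \left(-2826\right) = - 5652 \sqrt{13}$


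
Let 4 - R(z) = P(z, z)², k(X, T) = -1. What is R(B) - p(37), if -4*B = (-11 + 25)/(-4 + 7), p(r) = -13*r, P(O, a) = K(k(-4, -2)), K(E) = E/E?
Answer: 484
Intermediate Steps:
K(E) = 1
P(O, a) = 1
B = -7/6 (B = -(-11 + 25)/(4*(-4 + 7)) = -7/(2*3) = -¼*14/3 = -7/6 ≈ -1.1667)
R(z) = 3 (R(z) = 4 - 1*1² = 4 - 1*1 = 4 - 1 = 3)
R(B) - p(37) = 3 - (-13)*37 = 3 - 1*(-481) = 3 + 481 = 484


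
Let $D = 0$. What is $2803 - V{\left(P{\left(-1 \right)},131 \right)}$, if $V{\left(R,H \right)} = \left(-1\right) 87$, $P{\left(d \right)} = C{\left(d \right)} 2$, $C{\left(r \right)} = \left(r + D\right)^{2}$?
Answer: $2890$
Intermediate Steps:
$C{\left(r \right)} = r^{2}$ ($C{\left(r \right)} = \left(r + 0\right)^{2} = r^{2}$)
$P{\left(d \right)} = 2 d^{2}$ ($P{\left(d \right)} = d^{2} \cdot 2 = 2 d^{2}$)
$V{\left(R,H \right)} = -87$
$2803 - V{\left(P{\left(-1 \right)},131 \right)} = 2803 - -87 = 2803 + 87 = 2890$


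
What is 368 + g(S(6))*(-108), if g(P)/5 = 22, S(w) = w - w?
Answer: -11512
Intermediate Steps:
S(w) = 0
g(P) = 110 (g(P) = 5*22 = 110)
368 + g(S(6))*(-108) = 368 + 110*(-108) = 368 - 11880 = -11512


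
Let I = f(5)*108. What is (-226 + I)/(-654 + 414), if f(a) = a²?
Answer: -1237/120 ≈ -10.308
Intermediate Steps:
I = 2700 (I = 5²*108 = 25*108 = 2700)
(-226 + I)/(-654 + 414) = (-226 + 2700)/(-654 + 414) = 2474/(-240) = 2474*(-1/240) = -1237/120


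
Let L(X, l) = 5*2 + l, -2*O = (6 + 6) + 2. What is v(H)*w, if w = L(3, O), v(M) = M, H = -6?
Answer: -18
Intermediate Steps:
O = -7 (O = -((6 + 6) + 2)/2 = -(12 + 2)/2 = -1/2*14 = -7)
L(X, l) = 10 + l
w = 3 (w = 10 - 7 = 3)
v(H)*w = -6*3 = -18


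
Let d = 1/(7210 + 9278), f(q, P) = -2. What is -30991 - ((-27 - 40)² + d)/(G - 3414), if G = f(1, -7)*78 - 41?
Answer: -1845073349855/59538168 ≈ -30990.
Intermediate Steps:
G = -197 (G = -2*78 - 41 = -156 - 41 = -197)
d = 1/16488 ≈ 6.0650e-5
-30991 - ((-27 - 40)² + d)/(G - 3414) = -30991 - ((-27 - 40)² + 1/16488)/(-197 - 3414) = -30991 - ((-67)² + 1/16488)/(-3611) = -30991 - (4489 + 1/16488)*(-1)/3611 = -30991 - 74014633*(-1)/(16488*3611) = -30991 - 1*(-74014633/59538168) = -30991 + 74014633/59538168 = -1845073349855/59538168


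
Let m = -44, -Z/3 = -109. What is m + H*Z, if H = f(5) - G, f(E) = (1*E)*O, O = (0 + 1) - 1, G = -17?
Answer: 5515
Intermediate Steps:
Z = 327 (Z = -3*(-109) = 327)
O = 0 (O = 1 - 1 = 0)
f(E) = 0 (f(E) = (1*E)*0 = E*0 = 0)
H = 17 (H = 0 - 1*(-17) = 0 + 17 = 17)
m + H*Z = -44 + 17*327 = -44 + 5559 = 5515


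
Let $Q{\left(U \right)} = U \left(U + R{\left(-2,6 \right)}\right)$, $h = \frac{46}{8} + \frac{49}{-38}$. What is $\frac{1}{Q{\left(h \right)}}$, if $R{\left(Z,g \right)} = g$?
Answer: $\frac{5776}{269505} \approx 0.021432$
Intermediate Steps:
$h = \frac{339}{76}$ ($h = 46 \cdot \frac{1}{8} + 49 \left(- \frac{1}{38}\right) = \frac{23}{4} - \frac{49}{38} = \frac{339}{76} \approx 4.4605$)
$Q{\left(U \right)} = U \left(6 + U\right)$ ($Q{\left(U \right)} = U \left(U + 6\right) = U \left(6 + U\right)$)
$\frac{1}{Q{\left(h \right)}} = \frac{1}{\frac{339}{76} \left(6 + \frac{339}{76}\right)} = \frac{1}{\frac{339}{76} \cdot \frac{795}{76}} = \frac{1}{\frac{269505}{5776}} = \frac{5776}{269505}$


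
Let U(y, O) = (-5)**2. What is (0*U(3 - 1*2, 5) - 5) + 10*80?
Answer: 795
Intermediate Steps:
U(y, O) = 25
(0*U(3 - 1*2, 5) - 5) + 10*80 = (0*25 - 5) + 10*80 = (0 - 5) + 800 = -5 + 800 = 795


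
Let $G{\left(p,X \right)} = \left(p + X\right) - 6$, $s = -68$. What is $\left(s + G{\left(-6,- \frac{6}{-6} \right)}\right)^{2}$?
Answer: $6241$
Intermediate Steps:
$G{\left(p,X \right)} = -6 + X + p$ ($G{\left(p,X \right)} = \left(X + p\right) - 6 = -6 + X + p$)
$\left(s + G{\left(-6,- \frac{6}{-6} \right)}\right)^{2} = \left(-68 - \left(12 - 1\right)\right)^{2} = \left(-68 - 11\right)^{2} = \left(-79\right)^{2} = 6241$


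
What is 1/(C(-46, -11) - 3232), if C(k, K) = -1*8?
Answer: -1/3240 ≈ -0.00030864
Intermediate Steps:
C(k, K) = -8
1/(C(-46, -11) - 3232) = 1/(-8 - 3232) = 1/(-3240) = -1/3240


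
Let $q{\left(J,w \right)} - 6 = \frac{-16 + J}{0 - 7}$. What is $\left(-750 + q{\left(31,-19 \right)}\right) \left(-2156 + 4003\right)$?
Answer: $- \frac{9646881}{7} \approx -1.3781 \cdot 10^{6}$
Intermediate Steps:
$q{\left(J,w \right)} = \frac{58}{7} - \frac{J}{7}$ ($q{\left(J,w \right)} = 6 + \frac{-16 + J}{0 - 7} = 6 + \frac{-16 + J}{-7} = 6 + \left(-16 + J\right) \left(- \frac{1}{7}\right) = 6 - \left(- \frac{16}{7} + \frac{J}{7}\right) = \frac{58}{7} - \frac{J}{7}$)
$\left(-750 + q{\left(31,-19 \right)}\right) \left(-2156 + 4003\right) = \left(-750 + \left(\frac{58}{7} - \frac{31}{7}\right)\right) \left(-2156 + 4003\right) = \left(-750 + \left(\frac{58}{7} - \frac{31}{7}\right)\right) 1847 = \left(-750 + \frac{27}{7}\right) 1847 = \left(- \frac{5223}{7}\right) 1847 = - \frac{9646881}{7}$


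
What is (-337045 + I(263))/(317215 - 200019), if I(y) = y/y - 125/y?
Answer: -88642697/30822548 ≈ -2.8759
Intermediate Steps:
I(y) = 1 - 125/y
(-337045 + I(263))/(317215 - 200019) = (-337045 + (-125 + 263)/263)/(317215 - 200019) = (-337045 + (1/263)*138)/117196 = (-337045 + 138/263)*(1/117196) = -88642697/263*1/117196 = -88642697/30822548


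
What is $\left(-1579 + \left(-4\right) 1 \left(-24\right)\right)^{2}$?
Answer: $2199289$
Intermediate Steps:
$\left(-1579 + \left(-4\right) 1 \left(-24\right)\right)^{2} = \left(-1579 - -96\right)^{2} = \left(-1579 + 96\right)^{2} = \left(-1483\right)^{2} = 2199289$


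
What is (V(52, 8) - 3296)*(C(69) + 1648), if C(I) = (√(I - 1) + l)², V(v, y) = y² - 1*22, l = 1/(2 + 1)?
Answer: -50258030/9 - 13016*√17/3 ≈ -5.6021e+6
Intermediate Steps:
l = ⅓ (l = 1/3 = ⅓ ≈ 0.33333)
V(v, y) = -22 + y² (V(v, y) = y² - 22 = -22 + y²)
C(I) = (⅓ + √(-1 + I))² (C(I) = (√(I - 1) + ⅓)² = (√(-1 + I) + ⅓)² = (⅓ + √(-1 + I))²)
(V(52, 8) - 3296)*(C(69) + 1648) = ((-22 + 8²) - 3296)*((1 + 3*√(-1 + 69))²/9 + 1648) = ((-22 + 64) - 3296)*((1 + 3*√68)²/9 + 1648) = (42 - 3296)*((1 + 3*(2*√17))²/9 + 1648) = -3254*((1 + 6*√17)²/9 + 1648) = -3254*(1648 + (1 + 6*√17)²/9) = -5362592 - 3254*(1 + 6*√17)²/9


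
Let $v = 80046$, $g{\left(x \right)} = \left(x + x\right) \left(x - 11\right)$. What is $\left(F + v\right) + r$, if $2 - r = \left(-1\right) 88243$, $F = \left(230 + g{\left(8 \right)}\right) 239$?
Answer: $211789$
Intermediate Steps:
$g{\left(x \right)} = 2 x \left(-11 + x\right)$
$F = 43498$ ($F = \left(230 + 2 \cdot 8 \left(-11 + 8\right)\right) 239 = \left(230 + 2 \cdot 8 \left(-3\right)\right) 239 = \left(230 - 48\right) 239 = 182 \cdot 239 = 43498$)
$r = 88245$ ($r = 2 - \left(-1\right) 88243 = 2 - -88243 = 2 + 88243 = 88245$)
$\left(F + v\right) + r = \left(43498 + 80046\right) + 88245 = 123544 + 88245 = 211789$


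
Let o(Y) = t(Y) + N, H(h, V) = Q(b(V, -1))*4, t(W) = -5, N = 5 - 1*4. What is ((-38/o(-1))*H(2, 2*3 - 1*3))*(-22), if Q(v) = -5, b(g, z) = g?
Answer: 4180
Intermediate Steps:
N = 1 (N = 5 - 4 = 1)
H(h, V) = -20 (H(h, V) = -5*4 = -20)
o(Y) = -4 (o(Y) = -5 + 1 = -4)
((-38/o(-1))*H(2, 2*3 - 1*3))*(-22) = (-38/(-4)*(-20))*(-22) = (-38*(-1/4)*(-20))*(-22) = ((19/2)*(-20))*(-22) = -190*(-22) = 4180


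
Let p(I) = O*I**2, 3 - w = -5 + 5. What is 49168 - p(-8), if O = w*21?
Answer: 45136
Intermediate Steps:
w = 3 (w = 3 - (-5 + 5) = 3 - 1*0 = 3 + 0 = 3)
O = 63 (O = 3*21 = 63)
p(I) = 63*I**2
49168 - p(-8) = 49168 - 63*(-8)**2 = 49168 - 63*64 = 49168 - 1*4032 = 49168 - 4032 = 45136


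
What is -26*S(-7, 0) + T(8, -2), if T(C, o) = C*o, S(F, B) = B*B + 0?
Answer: -16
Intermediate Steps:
S(F, B) = B**2 (S(F, B) = B**2 + 0 = B**2)
-26*S(-7, 0) + T(8, -2) = -26*0**2 + 8*(-2) = -26*0 - 16 = 0 - 16 = -16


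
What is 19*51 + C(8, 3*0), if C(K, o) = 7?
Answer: 976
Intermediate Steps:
19*51 + C(8, 3*0) = 19*51 + 7 = 969 + 7 = 976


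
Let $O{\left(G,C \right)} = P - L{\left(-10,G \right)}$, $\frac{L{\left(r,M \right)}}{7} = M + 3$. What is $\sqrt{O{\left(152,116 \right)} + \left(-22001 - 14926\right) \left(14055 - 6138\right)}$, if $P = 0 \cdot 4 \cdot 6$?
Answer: $4 i \sqrt{18272009} \approx 17098.0 i$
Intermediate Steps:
$L{\left(r,M \right)} = 21 + 7 M$ ($L{\left(r,M \right)} = 7 \left(M + 3\right) = 7 \left(3 + M\right) = 21 + 7 M$)
$P = 0$ ($P = 0 \cdot 6 = 0$)
$O{\left(G,C \right)} = -21 - 7 G$ ($O{\left(G,C \right)} = 0 - \left(21 + 7 G\right) = -21 - 7 G$)
$\sqrt{O{\left(152,116 \right)} + \left(-22001 - 14926\right) \left(14055 - 6138\right)} = \sqrt{\left(-21 - 1064\right) + \left(-22001 - 14926\right) \left(14055 - 6138\right)} = \sqrt{\left(-21 - 1064\right) - 292351059} = \sqrt{-1085 - 292351059} = \sqrt{-292352144} = 4 i \sqrt{18272009}$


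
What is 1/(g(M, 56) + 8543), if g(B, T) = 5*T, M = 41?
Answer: 1/8823 ≈ 0.00011334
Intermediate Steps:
1/(g(M, 56) + 8543) = 1/(5*56 + 8543) = 1/(280 + 8543) = 1/8823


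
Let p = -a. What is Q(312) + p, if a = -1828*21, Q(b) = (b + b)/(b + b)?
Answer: 38389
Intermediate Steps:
Q(b) = 1 (Q(b) = (2*b)/((2*b)) = (2*b)*(1/(2*b)) = 1)
a = -38388
p = 38388 (p = -1*(-38388) = 38388)
Q(312) + p = 1 + 38388 = 38389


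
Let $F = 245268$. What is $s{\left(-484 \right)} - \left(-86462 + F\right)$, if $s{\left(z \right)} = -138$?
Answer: $-158944$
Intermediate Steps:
$s{\left(-484 \right)} - \left(-86462 + F\right) = -138 + \left(86462 - 245268\right) = -138 - 158806 = -158944$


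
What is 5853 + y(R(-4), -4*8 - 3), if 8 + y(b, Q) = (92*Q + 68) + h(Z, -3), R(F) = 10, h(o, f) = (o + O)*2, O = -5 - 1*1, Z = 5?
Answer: 2691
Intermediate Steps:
O = -6 (O = -5 - 1 = -6)
h(o, f) = -12 + 2*o (h(o, f) = (o - 6)*2 = (-6 + o)*2 = -12 + 2*o)
y(b, Q) = 58 + 92*Q (y(b, Q) = -8 + ((92*Q + 68) + (-12 + 2*5)) = -8 + ((68 + 92*Q) + (-12 + 10)) = -8 + ((68 + 92*Q) - 2) = -8 + (66 + 92*Q) = 58 + 92*Q)
5853 + y(R(-4), -4*8 - 3) = 5853 + (58 + 92*(-4*8 - 3)) = 5853 + (58 + 92*(-32 - 3)) = 5853 + (58 + 92*(-35)) = 5853 + (58 - 3220) = 5853 - 3162 = 2691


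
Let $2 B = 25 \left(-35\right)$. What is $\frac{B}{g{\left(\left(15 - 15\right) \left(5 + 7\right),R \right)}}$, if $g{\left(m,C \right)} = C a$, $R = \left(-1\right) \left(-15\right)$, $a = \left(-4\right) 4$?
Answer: $\frac{175}{96} \approx 1.8229$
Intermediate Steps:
$a = -16$
$B = - \frac{875}{2}$ ($B = \frac{25 \left(-35\right)}{2} = \frac{1}{2} \left(-875\right) = - \frac{875}{2} \approx -437.5$)
$R = 15$
$g{\left(m,C \right)} = - 16 C$ ($g{\left(m,C \right)} = C \left(-16\right) = - 16 C$)
$\frac{B}{g{\left(\left(15 - 15\right) \left(5 + 7\right),R \right)}} = - \frac{875}{2 \left(\left(-16\right) 15\right)} = - \frac{875}{2 \left(-240\right)} = \left(- \frac{875}{2}\right) \left(- \frac{1}{240}\right) = \frac{175}{96}$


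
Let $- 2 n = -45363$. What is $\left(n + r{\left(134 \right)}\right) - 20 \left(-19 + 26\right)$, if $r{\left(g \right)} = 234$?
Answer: $\frac{45551}{2} \approx 22776.0$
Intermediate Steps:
$n = \frac{45363}{2}$ ($n = \left(- \frac{1}{2}\right) \left(-45363\right) = \frac{45363}{2} \approx 22682.0$)
$\left(n + r{\left(134 \right)}\right) - 20 \left(-19 + 26\right) = \left(\frac{45363}{2} + 234\right) - 20 \left(-19 + 26\right) = \frac{45831}{2} - 140 = \frac{45551}{2}$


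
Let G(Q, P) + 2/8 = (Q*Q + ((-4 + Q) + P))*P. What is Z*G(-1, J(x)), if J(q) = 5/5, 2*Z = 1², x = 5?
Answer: -13/8 ≈ -1.6250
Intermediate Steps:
Z = ½ (Z = (½)*1² = (½)*1 = ½ ≈ 0.50000)
J(q) = 1 (J(q) = 5*(⅕) = 1)
G(Q, P) = -¼ + P*(-4 + P + Q + Q²) (G(Q, P) = -¼ + (Q*Q + ((-4 + Q) + P))*P = -¼ + (Q² + (-4 + P + Q))*P = -¼ + (-4 + P + Q + Q²)*P = -¼ + P*(-4 + P + Q + Q²))
Z*G(-1, J(x)) = (-¼ + 1² - 4*1 + 1*(-1) + 1*(-1)²)/2 = (-¼ + 1 - 4 - 1 + 1*1)/2 = (-¼ + 1 - 4 - 1 + 1)/2 = (½)*(-13/4) = -13/8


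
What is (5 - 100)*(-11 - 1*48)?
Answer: 5605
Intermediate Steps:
(5 - 100)*(-11 - 1*48) = -95*(-11 - 48) = -95*(-59) = 5605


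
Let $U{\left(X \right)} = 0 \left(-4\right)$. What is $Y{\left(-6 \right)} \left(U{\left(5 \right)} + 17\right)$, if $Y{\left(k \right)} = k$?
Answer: $-102$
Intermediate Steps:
$U{\left(X \right)} = 0$
$Y{\left(-6 \right)} \left(U{\left(5 \right)} + 17\right) = - 6 \left(0 + 17\right) = \left(-6\right) 17 = -102$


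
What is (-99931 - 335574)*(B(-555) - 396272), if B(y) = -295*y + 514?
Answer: 101051531665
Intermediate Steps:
B(y) = 514 - 295*y
(-99931 - 335574)*(B(-555) - 396272) = (-99931 - 335574)*((514 - 295*(-555)) - 396272) = -435505*((514 + 163725) - 396272) = -435505*(164239 - 396272) = -435505*(-232033) = 101051531665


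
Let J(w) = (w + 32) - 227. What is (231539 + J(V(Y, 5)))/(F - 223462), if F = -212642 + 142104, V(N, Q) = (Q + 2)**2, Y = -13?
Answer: -77131/98000 ≈ -0.78705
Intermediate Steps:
V(N, Q) = (2 + Q)**2
F = -70538
J(w) = -195 + w (J(w) = (32 + w) - 227 = -195 + w)
(231539 + J(V(Y, 5)))/(F - 223462) = (231539 + (-195 + (2 + 5)**2))/(-70538 - 223462) = (231539 + (-195 + 7**2))/(-294000) = (231539 + (-195 + 49))*(-1/294000) = (231539 - 146)*(-1/294000) = 231393*(-1/294000) = -77131/98000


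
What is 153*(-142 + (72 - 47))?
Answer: -17901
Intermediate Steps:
153*(-142 + (72 - 47)) = 153*(-142 + 25) = 153*(-117) = -17901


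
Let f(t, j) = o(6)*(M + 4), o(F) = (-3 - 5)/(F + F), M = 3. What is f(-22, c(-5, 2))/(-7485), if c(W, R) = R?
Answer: 14/22455 ≈ 0.00062347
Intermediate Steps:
o(F) = -4/F (o(F) = -8*1/(2*F) = -4/F)
f(t, j) = -14/3 (f(t, j) = (-4/6)*(3 + 4) = -4*1/6*7 = -2/3*7 = -14/3)
f(-22, c(-5, 2))/(-7485) = -14/3/(-7485) = -14/3*(-1/7485) = 14/22455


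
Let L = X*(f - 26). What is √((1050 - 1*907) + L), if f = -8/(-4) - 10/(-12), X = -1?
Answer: √5982/6 ≈ 12.891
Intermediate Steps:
f = 17/6 (f = -8*(-¼) - 10*(-1/12) = 2 + ⅚ = 17/6 ≈ 2.8333)
L = 139/6 (L = -(17/6 - 26) = -1*(-139/6) = 139/6 ≈ 23.167)
√((1050 - 1*907) + L) = √((1050 - 1*907) + 139/6) = √((1050 - 907) + 139/6) = √(143 + 139/6) = √(997/6) = √5982/6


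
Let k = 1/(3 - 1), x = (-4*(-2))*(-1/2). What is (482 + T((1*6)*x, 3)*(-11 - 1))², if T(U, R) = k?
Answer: 226576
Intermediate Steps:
x = -4 (x = 8*(-1*½) = 8*(-½) = -4)
k = ½ (k = 1/2 = ½ ≈ 0.50000)
T(U, R) = ½
(482 + T((1*6)*x, 3)*(-11 - 1))² = (482 + (-11 - 1)/2)² = (482 + (½)*(-12))² = (482 - 6)² = 476² = 226576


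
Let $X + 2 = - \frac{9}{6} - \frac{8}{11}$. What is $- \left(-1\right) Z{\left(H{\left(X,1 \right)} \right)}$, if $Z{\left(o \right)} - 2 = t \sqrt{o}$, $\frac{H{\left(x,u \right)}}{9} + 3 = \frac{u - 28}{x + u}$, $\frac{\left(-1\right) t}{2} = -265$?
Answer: $2 + \frac{1590 \sqrt{27051}}{71} \approx 3685.2$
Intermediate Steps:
$X = - \frac{93}{22}$ ($X = -2 - \left(\frac{3}{2} + \frac{8}{11}\right) = -2 - \frac{49}{22} = - \frac{93}{22} \approx -4.2273$)
$t = 530$ ($t = \left(-2\right) \left(-265\right) = 530$)
$H{\left(x,u \right)} = -27 + \frac{9 \left(-28 + u\right)}{u + x}$ ($H{\left(x,u \right)} = -27 + 9 \frac{u - 28}{x + u} = -27 + 9 \frac{-28 + u}{u + x} = -27 + \frac{9 \left(-28 + u\right)}{u + x}$)
$Z{\left(o \right)} = 2 + 530 \sqrt{o}$
$- \left(-1\right) Z{\left(H{\left(X,1 \right)} \right)} = - \left(-1\right) \left(2 + 530 \sqrt{\frac{9 \left(-28 - - \frac{279}{22} - 2\right)}{1 - \frac{93}{22}}}\right) = - \left(-1\right) \left(2 + 530 \sqrt{\frac{9 \left(-28 + \frac{279}{22} - 2\right)}{- \frac{71}{22}}}\right) = - \left(-1\right) \left(2 + 530 \sqrt{9 \left(- \frac{22}{71}\right) \left(- \frac{381}{22}\right)}\right) = - \left(-1\right) \left(2 + 530 \sqrt{\frac{3429}{71}}\right) = - \left(-1\right) \left(2 + 530 \frac{3 \sqrt{27051}}{71}\right) = - \left(-1\right) \left(2 + \frac{1590 \sqrt{27051}}{71}\right) = - (-2 - \frac{1590 \sqrt{27051}}{71}) = 2 + \frac{1590 \sqrt{27051}}{71}$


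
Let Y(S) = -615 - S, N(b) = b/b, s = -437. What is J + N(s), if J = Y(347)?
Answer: -961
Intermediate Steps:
N(b) = 1
J = -962 (J = -615 - 1*347 = -615 - 347 = -962)
J + N(s) = -962 + 1 = -961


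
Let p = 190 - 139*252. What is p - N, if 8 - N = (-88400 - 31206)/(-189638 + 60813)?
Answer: -4488916344/128825 ≈ -34845.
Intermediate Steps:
p = -34838 (p = 190 - 35028 = -34838)
N = 910994/128825 (N = 8 - (-88400 - 31206)/(-189638 + 60813) = 8 - (-119606)/(-128825) = 8 - (-119606)*(-1)/128825 = 8 - 1*119606/128825 = 8 - 119606/128825 = 910994/128825 ≈ 7.0716)
p - N = -34838 - 1*910994/128825 = -34838 - 910994/128825 = -4488916344/128825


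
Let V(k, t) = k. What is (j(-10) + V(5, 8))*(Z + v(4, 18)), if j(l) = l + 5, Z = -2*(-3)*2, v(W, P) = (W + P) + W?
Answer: 0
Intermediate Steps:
v(W, P) = P + 2*W (v(W, P) = (P + W) + W = P + 2*W)
Z = 12 (Z = 6*2 = 12)
j(l) = 5 + l
(j(-10) + V(5, 8))*(Z + v(4, 18)) = ((5 - 10) + 5)*(12 + (18 + 2*4)) = (-5 + 5)*(12 + (18 + 8)) = 0*(12 + 26) = 0*38 = 0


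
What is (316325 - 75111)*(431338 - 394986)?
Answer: 8768611328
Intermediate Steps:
(316325 - 75111)*(431338 - 394986) = 241214*36352 = 8768611328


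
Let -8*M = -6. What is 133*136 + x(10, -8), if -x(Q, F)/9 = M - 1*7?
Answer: 72577/4 ≈ 18144.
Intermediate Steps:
M = ¾ (M = -⅛*(-6) = ¾ ≈ 0.75000)
x(Q, F) = 225/4 (x(Q, F) = -9*(¾ - 1*7) = -9*(¾ - 7) = -9*(-25/4) = 225/4)
133*136 + x(10, -8) = 133*136 + 225/4 = 18088 + 225/4 = 72577/4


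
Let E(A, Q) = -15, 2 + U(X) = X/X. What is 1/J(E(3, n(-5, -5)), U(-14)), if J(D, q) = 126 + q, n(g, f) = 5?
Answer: 1/125 ≈ 0.0080000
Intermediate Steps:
U(X) = -1 (U(X) = -2 + X/X = -2 + 1 = -1)
1/J(E(3, n(-5, -5)), U(-14)) = 1/(126 - 1) = 1/125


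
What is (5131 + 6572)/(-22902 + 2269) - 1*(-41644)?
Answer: 18281467/439 ≈ 41643.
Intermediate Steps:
(5131 + 6572)/(-22902 + 2269) - 1*(-41644) = 11703/(-20633) + 41644 = 11703*(-1/20633) + 41644 = -249/439 + 41644 = 18281467/439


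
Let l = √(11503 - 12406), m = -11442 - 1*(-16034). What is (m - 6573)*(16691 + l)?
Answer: -33064871 - 1981*I*√903 ≈ -3.3065e+7 - 59529.0*I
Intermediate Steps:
m = 4592 (m = -11442 + 16034 = 4592)
l = I*√903 (l = √(-903) = I*√903 ≈ 30.05*I)
(m - 6573)*(16691 + l) = (4592 - 6573)*(16691 + I*√903) = -1981*(16691 + I*√903) = -33064871 - 1981*I*√903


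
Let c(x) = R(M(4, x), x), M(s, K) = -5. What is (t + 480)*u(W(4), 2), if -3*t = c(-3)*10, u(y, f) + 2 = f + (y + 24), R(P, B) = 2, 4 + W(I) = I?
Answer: 11360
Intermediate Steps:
W(I) = -4 + I
c(x) = 2
u(y, f) = 22 + f + y (u(y, f) = -2 + (f + (y + 24)) = -2 + (f + (24 + y)) = -2 + (24 + f + y) = 22 + f + y)
t = -20/3 (t = -2*10/3 = -1/3*20 = -20/3 ≈ -6.6667)
(t + 480)*u(W(4), 2) = (-20/3 + 480)*(22 + 2 + (-4 + 4)) = 1420*(22 + 2 + 0)/3 = (1420/3)*24 = 11360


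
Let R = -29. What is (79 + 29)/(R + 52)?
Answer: 108/23 ≈ 4.6956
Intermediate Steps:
(79 + 29)/(R + 52) = (79 + 29)/(-29 + 52) = 108/23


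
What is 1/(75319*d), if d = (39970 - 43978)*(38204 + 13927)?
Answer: -1/15737230794312 ≈ -6.3544e-14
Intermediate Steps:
d = -208941048 (d = -4008*52131 = -208941048)
1/(75319*d) = 1/(75319*(-208941048)) = (1/75319)*(-1/208941048) = -1/15737230794312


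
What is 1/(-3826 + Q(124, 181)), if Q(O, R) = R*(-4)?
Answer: -1/4550 ≈ -0.00021978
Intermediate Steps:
Q(O, R) = -4*R
1/(-3826 + Q(124, 181)) = 1/(-3826 - 4*181) = 1/(-3826 - 724) = 1/(-4550) = -1/4550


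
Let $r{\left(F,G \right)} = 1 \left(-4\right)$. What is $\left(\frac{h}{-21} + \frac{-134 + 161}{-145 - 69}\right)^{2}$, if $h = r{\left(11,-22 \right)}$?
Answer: $\frac{83521}{20196036} \approx 0.0041355$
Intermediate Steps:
$r{\left(F,G \right)} = -4$
$h = -4$
$\left(\frac{h}{-21} + \frac{-134 + 161}{-145 - 69}\right)^{2} = \left(- \frac{4}{-21} + \frac{-134 + 161}{-145 - 69}\right)^{2} = \left(\left(-4\right) \left(- \frac{1}{21}\right) + \frac{27}{-214}\right)^{2} = \left(\frac{4}{21} + 27 \left(- \frac{1}{214}\right)\right)^{2} = \left(\frac{4}{21} - \frac{27}{214}\right)^{2} = \left(\frac{289}{4494}\right)^{2} = \frac{83521}{20196036}$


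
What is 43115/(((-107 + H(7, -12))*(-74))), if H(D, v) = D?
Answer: 8623/1480 ≈ 5.8264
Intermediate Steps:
43115/(((-107 + H(7, -12))*(-74))) = 43115/(((-107 + 7)*(-74))) = 43115/((-100*(-74))) = 43115/7400 = 43115*(1/7400) = 8623/1480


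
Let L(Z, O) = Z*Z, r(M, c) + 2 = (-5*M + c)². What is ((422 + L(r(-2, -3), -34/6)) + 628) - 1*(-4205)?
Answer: 7464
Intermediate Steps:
r(M, c) = -2 + (c - 5*M)² (r(M, c) = -2 + (-5*M + c)² = -2 + (c - 5*M)²)
L(Z, O) = Z²
((422 + L(r(-2, -3), -34/6)) + 628) - 1*(-4205) = ((422 + (-2 + (-1*(-3) + 5*(-2))²)²) + 628) - 1*(-4205) = ((422 + (-2 + (3 - 10)²)²) + 628) + 4205 = ((422 + (-2 + (-7)²)²) + 628) + 4205 = ((422 + (-2 + 49)²) + 628) + 4205 = ((422 + 47²) + 628) + 4205 = ((422 + 2209) + 628) + 4205 = (2631 + 628) + 4205 = 3259 + 4205 = 7464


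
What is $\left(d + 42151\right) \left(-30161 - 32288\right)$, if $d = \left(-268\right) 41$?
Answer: $-1946098187$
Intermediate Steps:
$d = -10988$
$\left(d + 42151\right) \left(-30161 - 32288\right) = \left(-10988 + 42151\right) \left(-30161 - 32288\right) = 31163 \left(-62449\right) = -1946098187$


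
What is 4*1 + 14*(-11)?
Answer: -150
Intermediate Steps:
4*1 + 14*(-11) = 4 - 154 = -150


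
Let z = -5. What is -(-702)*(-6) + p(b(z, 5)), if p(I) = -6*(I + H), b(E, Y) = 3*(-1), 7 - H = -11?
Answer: -4302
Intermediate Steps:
H = 18 (H = 7 - 1*(-11) = 7 + 11 = 18)
b(E, Y) = -3
p(I) = -108 - 6*I (p(I) = -6*(I + 18) = -6*(18 + I) = -108 - 6*I)
-(-702)*(-6) + p(b(z, 5)) = -(-702)*(-6) + (-108 - 6*(-3)) = -78*54 + (-108 + 18) = -4212 - 90 = -4302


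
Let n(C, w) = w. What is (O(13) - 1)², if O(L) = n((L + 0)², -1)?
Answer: 4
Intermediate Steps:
O(L) = -1
(O(13) - 1)² = (-1 - 1)² = (-2)² = 4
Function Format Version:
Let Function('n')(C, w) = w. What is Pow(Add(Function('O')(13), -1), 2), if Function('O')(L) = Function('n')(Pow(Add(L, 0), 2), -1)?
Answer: 4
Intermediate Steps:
Function('O')(L) = -1
Pow(Add(Function('O')(13), -1), 2) = Pow(Add(-1, -1), 2) = Pow(-2, 2) = 4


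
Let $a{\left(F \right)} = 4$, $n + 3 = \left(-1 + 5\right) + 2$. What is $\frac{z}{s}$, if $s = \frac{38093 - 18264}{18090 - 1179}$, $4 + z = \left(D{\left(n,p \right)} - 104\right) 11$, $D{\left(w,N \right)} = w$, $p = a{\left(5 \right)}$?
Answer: $- \frac{18855765}{19829} \approx -950.92$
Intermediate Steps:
$n = 3$ ($n = -3 + \left(\left(-1 + 5\right) + 2\right) = -3 + \left(4 + 2\right) = -3 + 6 = 3$)
$p = 4$
$z = -1115$ ($z = -4 + \left(3 - 104\right) 11 = -4 - 1111 = -1115$)
$s = \frac{19829}{16911} \approx 1.1726$
$\frac{z}{s} = - \frac{1115}{\frac{19829}{16911}} = \left(-1115\right) \frac{16911}{19829} = - \frac{18855765}{19829}$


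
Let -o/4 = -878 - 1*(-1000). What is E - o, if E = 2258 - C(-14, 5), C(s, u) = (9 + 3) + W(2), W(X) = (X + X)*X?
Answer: 2726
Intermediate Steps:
o = -488 (o = -4*(-878 - 1*(-1000)) = -4*(-878 + 1000) = -4*122 = -488)
W(X) = 2*X² (W(X) = (2*X)*X = 2*X²)
C(s, u) = 20 (C(s, u) = (9 + 3) + 2*2² = 12 + 2*4 = 12 + 8 = 20)
E = 2238 (E = 2258 - 1*20 = 2258 - 20 = 2238)
E - o = 2238 - 1*(-488) = 2238 + 488 = 2726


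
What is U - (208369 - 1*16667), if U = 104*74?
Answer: -184006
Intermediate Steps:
U = 7696
U - (208369 - 1*16667) = 7696 - (208369 - 1*16667) = 7696 - (208369 - 16667) = 7696 - 1*191702 = 7696 - 191702 = -184006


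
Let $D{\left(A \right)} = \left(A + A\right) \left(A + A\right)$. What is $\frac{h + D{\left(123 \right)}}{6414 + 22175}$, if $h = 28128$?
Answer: $\frac{88644}{28589} \approx 3.1006$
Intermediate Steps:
$D{\left(A \right)} = 4 A^{2}$ ($D{\left(A \right)} = 2 A 2 A = 4 A^{2}$)
$\frac{h + D{\left(123 \right)}}{6414 + 22175} = \frac{28128 + 4 \cdot 123^{2}}{6414 + 22175} = \frac{28128 + 4 \cdot 15129}{28589} = \left(28128 + 60516\right) \frac{1}{28589} = 88644 \cdot \frac{1}{28589} = \frac{88644}{28589}$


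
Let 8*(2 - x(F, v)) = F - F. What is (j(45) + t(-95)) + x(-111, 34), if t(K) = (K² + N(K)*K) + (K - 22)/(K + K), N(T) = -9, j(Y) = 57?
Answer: 1888527/190 ≈ 9939.6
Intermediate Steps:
x(F, v) = 2 (x(F, v) = 2 - (F - F)/8 = 2 - ⅛*0 = 2 + 0 = 2)
t(K) = K² - 9*K + (-22 + K)/(2*K) (t(K) = (K² - 9*K) + (K - 22)/(K + K) = (K² - 9*K) + (-22 + K)/((2*K)) = (K² - 9*K) + (-22 + K)*(1/(2*K)) = (K² - 9*K) + (-22 + K)/(2*K) = K² - 9*K + (-22 + K)/(2*K))
(j(45) + t(-95)) + x(-111, 34) = (57 + (½ + (-95)² - 11/(-95) - 9*(-95))) + 2 = (57 + (½ + 9025 - 11*(-1/95) + 855)) + 2 = (57 + (½ + 9025 + 11/95 + 855)) + 2 = (57 + 1877317/190) + 2 = 1888147/190 + 2 = 1888527/190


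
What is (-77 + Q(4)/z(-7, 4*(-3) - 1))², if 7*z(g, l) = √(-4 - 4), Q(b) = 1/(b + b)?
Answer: 3035599/512 + 539*I*√2/16 ≈ 5928.9 + 47.641*I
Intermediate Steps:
Q(b) = 1/(2*b)
z(g, l) = 2*I*√2/7 (z(g, l) = √(-4 - 4)/7 = √(-8)/7 = (2*I*√2)/7 = 2*I*√2/7)
(-77 + Q(4)/z(-7, 4*(-3) - 1))² = (-77 + ((½)/4)/((2*I*√2/7)))² = (-77 + ((½)*(¼))*(-7*I*√2/4))² = (-77 + (-7*I*√2/4)/8)² = (-77 - 7*I*√2/32)²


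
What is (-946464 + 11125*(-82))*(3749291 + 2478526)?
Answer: -11575730647338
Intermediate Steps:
(-946464 + 11125*(-82))*(3749291 + 2478526) = (-946464 - 912250)*6227817 = -1858714*6227817 = -11575730647338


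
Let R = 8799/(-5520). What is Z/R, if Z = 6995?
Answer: -12870800/2933 ≈ -4388.3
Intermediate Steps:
R = -2933/1840 (R = 8799*(-1/5520) = -2933/1840 ≈ -1.5940)
Z/R = 6995/(-2933/1840) = 6995*(-1840/2933) = -12870800/2933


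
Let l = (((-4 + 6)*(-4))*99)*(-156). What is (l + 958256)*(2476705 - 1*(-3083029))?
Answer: 6014564719072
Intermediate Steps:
l = 123552 (l = ((2*(-4))*99)*(-156) = -8*99*(-156) = -792*(-156) = 123552)
(l + 958256)*(2476705 - 1*(-3083029)) = (123552 + 958256)*(2476705 - 1*(-3083029)) = 1081808*(2476705 + 3083029) = 1081808*5559734 = 6014564719072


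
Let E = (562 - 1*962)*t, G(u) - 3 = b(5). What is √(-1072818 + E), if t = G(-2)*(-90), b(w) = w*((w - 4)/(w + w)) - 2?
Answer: 9*I*√12578 ≈ 1009.4*I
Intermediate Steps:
b(w) = -4 + w/2 (b(w) = w*((-4 + w)/((2*w))) - 2 = w*((-4 + w)*(1/(2*w))) - 2 = w*((-4 + w)/(2*w)) - 2 = (-2 + w/2) - 2 = -4 + w/2)
G(u) = 3/2 (G(u) = 3 + (-4 + (½)*5) = 3 + (-4 + 5/2) = 3 - 3/2 = 3/2)
t = -135 (t = (3/2)*(-90) = -135)
E = 54000 (E = (562 - 1*962)*(-135) = (562 - 962)*(-135) = -400*(-135) = 54000)
√(-1072818 + E) = √(-1072818 + 54000) = √(-1018818) = 9*I*√12578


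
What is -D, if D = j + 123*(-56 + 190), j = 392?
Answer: -16874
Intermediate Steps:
D = 16874 (D = 392 + 123*(-56 + 190) = 392 + 123*134 = 392 + 16482 = 16874)
-D = -1*16874 = -16874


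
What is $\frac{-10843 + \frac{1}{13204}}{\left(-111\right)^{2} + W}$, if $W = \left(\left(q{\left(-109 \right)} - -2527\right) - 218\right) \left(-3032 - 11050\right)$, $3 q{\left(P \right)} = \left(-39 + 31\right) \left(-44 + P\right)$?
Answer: $\frac{47723657}{168344279164} \approx 0.00028349$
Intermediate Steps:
$q{\left(P \right)} = \frac{352}{3} - \frac{8 P}{3}$ ($q{\left(P \right)} = \frac{\left(-39 + 31\right) \left(-44 + P\right)}{3} = \frac{\left(-8\right) \left(-44 + P\right)}{3} = \frac{352 - 8 P}{3} = \frac{352}{3} - \frac{8 P}{3}$)
$W = -38260794$ ($W = \left(\left(\left(\frac{352}{3} - - \frac{872}{3}\right) - -2527\right) - 218\right) \left(-3032 - 11050\right) = \left(\left(\left(\frac{352}{3} + \frac{872}{3}\right) + 2527\right) - 218\right) \left(-14082\right) = \left(\left(408 + 2527\right) - 218\right) \left(-14082\right) = \left(2935 - 218\right) \left(-14082\right) = 2717 \left(-14082\right) = -38260794$)
$\frac{-10843 + \frac{1}{13204}}{\left(-111\right)^{2} + W} = \frac{-10843 + \frac{1}{13204}}{\left(-111\right)^{2} - 38260794} = \frac{-10843 + \frac{1}{13204}}{12321 - 38260794} = - \frac{143170971}{13204 \left(-38248473\right)} = \left(- \frac{143170971}{13204}\right) \left(- \frac{1}{38248473}\right) = \frac{47723657}{168344279164}$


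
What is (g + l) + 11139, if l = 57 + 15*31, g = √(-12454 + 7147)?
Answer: 11661 + I*√5307 ≈ 11661.0 + 72.849*I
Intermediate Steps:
g = I*√5307 (g = √(-5307) = I*√5307 ≈ 72.849*I)
l = 522 (l = 57 + 465 = 522)
(g + l) + 11139 = (I*√5307 + 522) + 11139 = (522 + I*√5307) + 11139 = 11661 + I*√5307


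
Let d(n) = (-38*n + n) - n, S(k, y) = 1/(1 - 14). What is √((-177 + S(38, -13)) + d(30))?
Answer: I*√222586/13 ≈ 36.292*I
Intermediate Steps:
S(k, y) = -1/13 (S(k, y) = 1/(-13) = -1/13)
d(n) = -38*n (d(n) = -37*n - n = -38*n)
√((-177 + S(38, -13)) + d(30)) = √((-177 - 1/13) - 38*30) = √(-2302/13 - 1140) = √(-17122/13) = I*√222586/13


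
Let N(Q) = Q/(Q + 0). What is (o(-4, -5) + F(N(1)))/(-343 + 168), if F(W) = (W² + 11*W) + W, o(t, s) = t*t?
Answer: -29/175 ≈ -0.16571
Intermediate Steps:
o(t, s) = t²
N(Q) = 1 (N(Q) = Q/Q = 1)
F(W) = W² + 12*W
(o(-4, -5) + F(N(1)))/(-343 + 168) = ((-4)² + 1*(12 + 1))/(-343 + 168) = (16 + 1*13)/(-175) = (16 + 13)*(-1/175) = 29*(-1/175) = -29/175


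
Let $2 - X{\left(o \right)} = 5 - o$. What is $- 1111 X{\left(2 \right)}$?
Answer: $1111$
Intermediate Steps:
$X{\left(o \right)} = -3 + o$ ($X{\left(o \right)} = 2 - \left(5 - o\right) = 2 + \left(-5 + o\right) = -3 + o$)
$- 1111 X{\left(2 \right)} = - 1111 \left(-3 + 2\right) = \left(-1111\right) \left(-1\right) = 1111$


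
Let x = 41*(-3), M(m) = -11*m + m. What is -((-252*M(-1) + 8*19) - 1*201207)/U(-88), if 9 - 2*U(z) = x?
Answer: 203575/66 ≈ 3084.5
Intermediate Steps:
M(m) = -10*m
x = -123
U(z) = 66 (U(z) = 9/2 - ½*(-123) = 9/2 + 123/2 = 66)
-((-252*M(-1) + 8*19) - 1*201207)/U(-88) = -((-(-2520)*(-1) + 8*19) - 1*201207)/66 = -((-252*10 + 152) - 201207)/66 = -((-2520 + 152) - 201207)/66 = -(-2368 - 201207)/66 = -(-203575)/66 = -1*(-203575/66) = 203575/66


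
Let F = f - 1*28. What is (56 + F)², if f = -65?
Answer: 1369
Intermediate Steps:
F = -93 (F = -65 - 1*28 = -65 - 28 = -93)
(56 + F)² = (56 - 93)² = (-37)² = 1369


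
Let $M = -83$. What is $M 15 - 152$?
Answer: $-1397$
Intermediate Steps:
$M 15 - 152 = \left(-83\right) 15 - 152 = -1245 - 152 = -1397$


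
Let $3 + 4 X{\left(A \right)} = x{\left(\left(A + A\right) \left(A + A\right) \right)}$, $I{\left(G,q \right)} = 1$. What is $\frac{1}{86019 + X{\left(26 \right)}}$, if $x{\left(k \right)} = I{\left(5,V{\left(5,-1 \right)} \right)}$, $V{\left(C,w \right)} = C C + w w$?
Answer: $\frac{2}{172037} \approx 1.1625 \cdot 10^{-5}$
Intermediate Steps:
$V{\left(C,w \right)} = C^{2} + w^{2}$
$x{\left(k \right)} = 1$
$X{\left(A \right)} = - \frac{1}{2}$ ($X{\left(A \right)} = - \frac{3}{4} + \frac{1}{4} \cdot 1 = - \frac{3}{4} + \frac{1}{4} = - \frac{1}{2}$)
$\frac{1}{86019 + X{\left(26 \right)}} = \frac{1}{86019 - \frac{1}{2}} = \frac{1}{\frac{172037}{2}} = \frac{2}{172037}$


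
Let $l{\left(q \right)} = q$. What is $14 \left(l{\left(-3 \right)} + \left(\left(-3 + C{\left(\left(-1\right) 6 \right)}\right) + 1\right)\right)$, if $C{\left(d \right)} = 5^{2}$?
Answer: $280$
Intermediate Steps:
$C{\left(d \right)} = 25$
$14 \left(l{\left(-3 \right)} + \left(\left(-3 + C{\left(\left(-1\right) 6 \right)}\right) + 1\right)\right) = 14 \left(-3 + \left(\left(-3 + 25\right) + 1\right)\right) = 14 \left(-3 + \left(22 + 1\right)\right) = 14 \left(-3 + 23\right) = 14 \cdot 20 = 280$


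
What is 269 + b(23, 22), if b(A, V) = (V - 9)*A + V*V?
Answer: 1052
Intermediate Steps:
b(A, V) = V² + A*(-9 + V) (b(A, V) = (-9 + V)*A + V² = A*(-9 + V) + V² = V² + A*(-9 + V))
269 + b(23, 22) = 269 + (22² - 9*23 + 23*22) = 269 + (484 - 207 + 506) = 269 + 783 = 1052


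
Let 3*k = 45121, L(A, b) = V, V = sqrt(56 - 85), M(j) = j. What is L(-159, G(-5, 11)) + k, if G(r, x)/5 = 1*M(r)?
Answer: 45121/3 + I*sqrt(29) ≈ 15040.0 + 5.3852*I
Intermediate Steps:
V = I*sqrt(29) (V = sqrt(-29) = I*sqrt(29) ≈ 5.3852*I)
G(r, x) = 5*r (G(r, x) = 5*(1*r) = 5*r)
L(A, b) = I*sqrt(29)
k = 45121/3 (k = (1/3)*45121 = 45121/3 ≈ 15040.)
L(-159, G(-5, 11)) + k = I*sqrt(29) + 45121/3 = 45121/3 + I*sqrt(29)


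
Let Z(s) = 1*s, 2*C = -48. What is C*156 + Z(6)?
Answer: -3738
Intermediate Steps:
C = -24 (C = (½)*(-48) = -24)
Z(s) = s
C*156 + Z(6) = -24*156 + 6 = -3744 + 6 = -3738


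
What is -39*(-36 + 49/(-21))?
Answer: 1495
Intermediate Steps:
-39*(-36 + 49/(-21)) = -39*(-36 + 49*(-1/21)) = -39*(-36 - 7/3) = -39*(-115/3) = 1495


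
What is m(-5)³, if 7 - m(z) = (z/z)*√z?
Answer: (7 - I*√5)³ ≈ 238.0 - 317.52*I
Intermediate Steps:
m(z) = 7 - √z (m(z) = 7 - z/z*√z = 7 - √z)
m(-5)³ = (7 - √(-5))³ = (7 - I*√5)³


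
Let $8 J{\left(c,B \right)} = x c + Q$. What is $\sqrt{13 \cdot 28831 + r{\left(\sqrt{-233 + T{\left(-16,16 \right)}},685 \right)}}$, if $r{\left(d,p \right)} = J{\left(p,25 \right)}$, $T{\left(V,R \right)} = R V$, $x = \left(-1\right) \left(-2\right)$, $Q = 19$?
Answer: $\frac{\sqrt{5999626}}{4} \approx 612.35$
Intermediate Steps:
$x = 2$
$J{\left(c,B \right)} = \frac{19}{8} + \frac{c}{4}$ ($J{\left(c,B \right)} = \frac{2 c + 19}{8} = \frac{19 + 2 c}{8} = \frac{19}{8} + \frac{c}{4}$)
$r{\left(d,p \right)} = \frac{19}{8} + \frac{p}{4}$
$\sqrt{13 \cdot 28831 + r{\left(\sqrt{-233 + T{\left(-16,16 \right)}},685 \right)}} = \sqrt{13 \cdot 28831 + \left(\frac{19}{8} + \frac{1}{4} \cdot 685\right)} = \sqrt{374803 + \left(\frac{19}{8} + \frac{685}{4}\right)} = \sqrt{374803 + \frac{1389}{8}} = \sqrt{\frac{2999813}{8}} = \frac{\sqrt{5999626}}{4}$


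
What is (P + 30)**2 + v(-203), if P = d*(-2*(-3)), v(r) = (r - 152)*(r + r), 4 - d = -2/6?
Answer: 147266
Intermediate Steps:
d = 13/3 (d = 4 - (-2)/6 = 4 - 1*(-1/3) = 4 + 1/3 = 13/3 ≈ 4.3333)
v(r) = 2*r*(-152 + r) (v(r) = (-152 + r)*(2*r) = 2*r*(-152 + r))
P = 26 (P = 13*(-2*(-3))/3 = (13/3)*6 = 26)
(P + 30)**2 + v(-203) = (26 + 30)**2 + 2*(-203)*(-152 - 203) = 56**2 + 2*(-203)*(-355) = 3136 + 144130 = 147266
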